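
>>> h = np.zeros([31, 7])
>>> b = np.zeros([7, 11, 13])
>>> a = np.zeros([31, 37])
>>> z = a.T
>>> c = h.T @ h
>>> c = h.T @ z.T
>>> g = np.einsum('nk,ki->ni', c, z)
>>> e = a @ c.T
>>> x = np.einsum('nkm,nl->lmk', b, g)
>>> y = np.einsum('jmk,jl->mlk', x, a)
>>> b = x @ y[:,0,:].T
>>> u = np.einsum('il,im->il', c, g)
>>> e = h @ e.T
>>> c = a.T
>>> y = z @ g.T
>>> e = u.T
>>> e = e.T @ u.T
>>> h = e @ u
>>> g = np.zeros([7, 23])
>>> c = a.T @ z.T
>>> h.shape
(7, 37)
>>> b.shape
(31, 13, 13)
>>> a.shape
(31, 37)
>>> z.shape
(37, 31)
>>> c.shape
(37, 37)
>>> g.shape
(7, 23)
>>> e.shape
(7, 7)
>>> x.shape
(31, 13, 11)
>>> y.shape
(37, 7)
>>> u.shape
(7, 37)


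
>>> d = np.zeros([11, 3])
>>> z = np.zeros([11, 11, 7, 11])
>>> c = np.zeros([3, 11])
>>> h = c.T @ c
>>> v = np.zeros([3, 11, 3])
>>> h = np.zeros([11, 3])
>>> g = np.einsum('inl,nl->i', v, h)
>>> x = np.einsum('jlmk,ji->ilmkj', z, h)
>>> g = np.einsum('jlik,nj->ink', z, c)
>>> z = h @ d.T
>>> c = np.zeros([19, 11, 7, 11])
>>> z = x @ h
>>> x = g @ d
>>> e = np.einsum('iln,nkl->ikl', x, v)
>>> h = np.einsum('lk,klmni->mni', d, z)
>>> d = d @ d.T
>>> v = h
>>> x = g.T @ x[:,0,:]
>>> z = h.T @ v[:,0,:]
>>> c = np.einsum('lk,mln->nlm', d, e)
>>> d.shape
(11, 11)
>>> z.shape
(3, 11, 3)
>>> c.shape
(3, 11, 7)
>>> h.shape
(7, 11, 3)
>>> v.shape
(7, 11, 3)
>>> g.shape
(7, 3, 11)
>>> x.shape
(11, 3, 3)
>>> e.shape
(7, 11, 3)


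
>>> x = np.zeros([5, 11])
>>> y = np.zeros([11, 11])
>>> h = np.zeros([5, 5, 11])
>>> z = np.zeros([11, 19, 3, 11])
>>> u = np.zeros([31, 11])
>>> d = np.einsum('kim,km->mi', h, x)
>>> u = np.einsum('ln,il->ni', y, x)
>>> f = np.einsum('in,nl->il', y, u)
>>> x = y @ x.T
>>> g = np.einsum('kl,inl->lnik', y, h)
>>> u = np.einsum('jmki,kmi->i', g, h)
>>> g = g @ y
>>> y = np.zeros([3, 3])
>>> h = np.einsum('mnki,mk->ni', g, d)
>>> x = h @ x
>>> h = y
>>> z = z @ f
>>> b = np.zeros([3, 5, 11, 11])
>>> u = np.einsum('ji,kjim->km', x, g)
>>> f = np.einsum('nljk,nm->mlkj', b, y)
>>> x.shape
(5, 5)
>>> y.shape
(3, 3)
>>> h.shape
(3, 3)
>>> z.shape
(11, 19, 3, 5)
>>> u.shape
(11, 11)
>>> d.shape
(11, 5)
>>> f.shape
(3, 5, 11, 11)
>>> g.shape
(11, 5, 5, 11)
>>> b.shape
(3, 5, 11, 11)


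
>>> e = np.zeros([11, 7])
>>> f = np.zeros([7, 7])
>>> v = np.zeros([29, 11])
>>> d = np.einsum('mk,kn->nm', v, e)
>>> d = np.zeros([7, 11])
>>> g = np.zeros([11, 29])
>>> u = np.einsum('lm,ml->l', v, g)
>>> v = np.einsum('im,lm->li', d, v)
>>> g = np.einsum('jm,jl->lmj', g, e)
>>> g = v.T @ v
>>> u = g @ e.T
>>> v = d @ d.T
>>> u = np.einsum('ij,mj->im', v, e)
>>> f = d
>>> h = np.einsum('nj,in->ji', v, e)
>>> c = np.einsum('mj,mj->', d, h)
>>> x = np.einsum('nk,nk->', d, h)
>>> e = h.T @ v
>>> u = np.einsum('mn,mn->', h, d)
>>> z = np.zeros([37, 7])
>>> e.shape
(11, 7)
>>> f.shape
(7, 11)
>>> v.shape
(7, 7)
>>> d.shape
(7, 11)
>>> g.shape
(7, 7)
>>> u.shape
()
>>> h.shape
(7, 11)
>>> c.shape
()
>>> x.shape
()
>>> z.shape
(37, 7)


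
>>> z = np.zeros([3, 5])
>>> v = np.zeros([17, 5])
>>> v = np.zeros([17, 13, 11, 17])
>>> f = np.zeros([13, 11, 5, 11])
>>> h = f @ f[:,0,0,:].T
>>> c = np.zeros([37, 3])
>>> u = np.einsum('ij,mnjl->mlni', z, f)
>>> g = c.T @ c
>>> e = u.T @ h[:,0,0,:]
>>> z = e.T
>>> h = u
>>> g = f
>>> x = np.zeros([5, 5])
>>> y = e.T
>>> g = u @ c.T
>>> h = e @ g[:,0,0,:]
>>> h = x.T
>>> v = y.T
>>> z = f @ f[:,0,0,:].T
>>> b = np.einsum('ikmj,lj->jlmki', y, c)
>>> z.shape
(13, 11, 5, 13)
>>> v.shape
(3, 11, 11, 13)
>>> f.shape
(13, 11, 5, 11)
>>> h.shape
(5, 5)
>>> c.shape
(37, 3)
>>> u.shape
(13, 11, 11, 3)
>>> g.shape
(13, 11, 11, 37)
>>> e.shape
(3, 11, 11, 13)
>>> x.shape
(5, 5)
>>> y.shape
(13, 11, 11, 3)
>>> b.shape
(3, 37, 11, 11, 13)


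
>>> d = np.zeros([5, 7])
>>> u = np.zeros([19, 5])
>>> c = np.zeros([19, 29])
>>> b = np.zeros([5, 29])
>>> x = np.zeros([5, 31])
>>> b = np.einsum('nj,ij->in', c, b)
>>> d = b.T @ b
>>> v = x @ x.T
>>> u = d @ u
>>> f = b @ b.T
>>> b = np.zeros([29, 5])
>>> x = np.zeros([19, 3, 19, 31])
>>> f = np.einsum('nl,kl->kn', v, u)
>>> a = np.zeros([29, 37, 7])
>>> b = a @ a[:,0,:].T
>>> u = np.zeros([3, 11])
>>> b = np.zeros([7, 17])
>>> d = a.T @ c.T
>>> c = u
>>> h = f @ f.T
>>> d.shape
(7, 37, 19)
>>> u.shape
(3, 11)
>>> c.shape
(3, 11)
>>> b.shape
(7, 17)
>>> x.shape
(19, 3, 19, 31)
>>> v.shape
(5, 5)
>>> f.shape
(19, 5)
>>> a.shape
(29, 37, 7)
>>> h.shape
(19, 19)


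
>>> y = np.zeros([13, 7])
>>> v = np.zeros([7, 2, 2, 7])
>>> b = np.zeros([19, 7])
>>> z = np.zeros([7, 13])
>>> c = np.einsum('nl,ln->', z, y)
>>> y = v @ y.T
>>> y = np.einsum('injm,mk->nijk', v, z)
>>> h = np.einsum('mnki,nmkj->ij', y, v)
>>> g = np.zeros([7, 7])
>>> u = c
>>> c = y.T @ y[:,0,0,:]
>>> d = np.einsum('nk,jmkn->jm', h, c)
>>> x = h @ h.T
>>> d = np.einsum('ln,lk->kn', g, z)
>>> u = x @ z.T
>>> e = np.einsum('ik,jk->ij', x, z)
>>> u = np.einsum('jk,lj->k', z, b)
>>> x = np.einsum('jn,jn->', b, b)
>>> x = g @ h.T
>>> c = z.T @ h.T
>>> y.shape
(2, 7, 2, 13)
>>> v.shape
(7, 2, 2, 7)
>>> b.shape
(19, 7)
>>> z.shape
(7, 13)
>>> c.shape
(13, 13)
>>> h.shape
(13, 7)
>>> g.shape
(7, 7)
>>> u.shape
(13,)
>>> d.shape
(13, 7)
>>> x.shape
(7, 13)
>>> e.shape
(13, 7)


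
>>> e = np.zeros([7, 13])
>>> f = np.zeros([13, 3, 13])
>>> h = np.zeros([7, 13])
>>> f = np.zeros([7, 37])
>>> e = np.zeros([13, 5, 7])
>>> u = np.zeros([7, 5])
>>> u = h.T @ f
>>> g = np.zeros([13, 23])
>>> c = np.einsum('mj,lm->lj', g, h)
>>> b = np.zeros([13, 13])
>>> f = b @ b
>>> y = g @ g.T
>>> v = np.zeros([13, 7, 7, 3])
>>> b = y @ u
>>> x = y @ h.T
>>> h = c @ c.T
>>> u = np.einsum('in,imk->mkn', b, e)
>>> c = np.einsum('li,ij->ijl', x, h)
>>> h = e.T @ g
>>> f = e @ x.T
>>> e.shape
(13, 5, 7)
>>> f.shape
(13, 5, 13)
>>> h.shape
(7, 5, 23)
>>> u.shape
(5, 7, 37)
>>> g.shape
(13, 23)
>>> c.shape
(7, 7, 13)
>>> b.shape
(13, 37)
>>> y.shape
(13, 13)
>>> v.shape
(13, 7, 7, 3)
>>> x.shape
(13, 7)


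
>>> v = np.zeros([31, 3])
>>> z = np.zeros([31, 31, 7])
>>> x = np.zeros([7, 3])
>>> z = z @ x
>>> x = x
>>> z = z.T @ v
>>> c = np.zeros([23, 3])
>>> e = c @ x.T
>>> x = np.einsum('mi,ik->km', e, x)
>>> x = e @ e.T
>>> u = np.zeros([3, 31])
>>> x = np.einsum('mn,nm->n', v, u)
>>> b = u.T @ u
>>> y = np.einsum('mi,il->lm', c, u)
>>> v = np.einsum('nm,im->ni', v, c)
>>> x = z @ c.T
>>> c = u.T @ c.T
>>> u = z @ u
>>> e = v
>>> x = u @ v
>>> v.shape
(31, 23)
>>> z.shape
(3, 31, 3)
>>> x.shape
(3, 31, 23)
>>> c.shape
(31, 23)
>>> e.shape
(31, 23)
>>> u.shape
(3, 31, 31)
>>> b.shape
(31, 31)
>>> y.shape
(31, 23)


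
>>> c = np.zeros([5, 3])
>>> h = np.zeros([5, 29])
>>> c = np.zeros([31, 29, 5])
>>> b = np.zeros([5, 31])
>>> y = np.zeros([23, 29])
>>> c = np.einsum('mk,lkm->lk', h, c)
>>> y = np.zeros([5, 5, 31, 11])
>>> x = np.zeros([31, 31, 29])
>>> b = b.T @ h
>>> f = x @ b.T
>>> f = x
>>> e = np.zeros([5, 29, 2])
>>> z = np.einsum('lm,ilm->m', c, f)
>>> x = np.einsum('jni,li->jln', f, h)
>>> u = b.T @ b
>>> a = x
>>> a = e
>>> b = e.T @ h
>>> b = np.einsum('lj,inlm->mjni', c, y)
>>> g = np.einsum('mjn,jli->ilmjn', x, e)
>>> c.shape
(31, 29)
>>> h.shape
(5, 29)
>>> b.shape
(11, 29, 5, 5)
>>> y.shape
(5, 5, 31, 11)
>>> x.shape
(31, 5, 31)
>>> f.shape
(31, 31, 29)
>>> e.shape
(5, 29, 2)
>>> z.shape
(29,)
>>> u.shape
(29, 29)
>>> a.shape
(5, 29, 2)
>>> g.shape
(2, 29, 31, 5, 31)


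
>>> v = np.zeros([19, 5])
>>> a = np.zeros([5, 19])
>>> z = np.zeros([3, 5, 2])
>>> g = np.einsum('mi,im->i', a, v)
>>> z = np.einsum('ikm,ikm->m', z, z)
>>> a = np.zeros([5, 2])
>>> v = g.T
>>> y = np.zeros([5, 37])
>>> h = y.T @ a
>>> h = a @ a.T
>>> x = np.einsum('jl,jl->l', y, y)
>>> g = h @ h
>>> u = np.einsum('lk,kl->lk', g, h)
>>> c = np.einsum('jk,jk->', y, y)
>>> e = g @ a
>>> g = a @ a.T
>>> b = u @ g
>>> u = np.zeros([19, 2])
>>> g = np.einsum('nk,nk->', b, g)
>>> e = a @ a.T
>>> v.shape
(19,)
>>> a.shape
(5, 2)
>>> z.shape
(2,)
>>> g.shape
()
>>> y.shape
(5, 37)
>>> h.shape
(5, 5)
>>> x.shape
(37,)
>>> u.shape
(19, 2)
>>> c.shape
()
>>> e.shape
(5, 5)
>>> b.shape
(5, 5)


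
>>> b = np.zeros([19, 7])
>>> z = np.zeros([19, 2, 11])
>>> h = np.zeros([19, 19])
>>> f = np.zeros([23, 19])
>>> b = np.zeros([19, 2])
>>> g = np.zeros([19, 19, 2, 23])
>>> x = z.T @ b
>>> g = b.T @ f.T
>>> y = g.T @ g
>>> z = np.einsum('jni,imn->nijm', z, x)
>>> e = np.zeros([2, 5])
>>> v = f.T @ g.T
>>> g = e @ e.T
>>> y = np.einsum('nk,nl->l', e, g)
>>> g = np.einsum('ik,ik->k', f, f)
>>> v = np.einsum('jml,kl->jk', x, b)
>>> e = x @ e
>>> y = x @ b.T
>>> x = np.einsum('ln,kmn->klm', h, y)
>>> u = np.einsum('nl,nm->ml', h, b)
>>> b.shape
(19, 2)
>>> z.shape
(2, 11, 19, 2)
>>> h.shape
(19, 19)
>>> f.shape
(23, 19)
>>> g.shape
(19,)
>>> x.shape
(11, 19, 2)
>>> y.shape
(11, 2, 19)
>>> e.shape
(11, 2, 5)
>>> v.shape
(11, 19)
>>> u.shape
(2, 19)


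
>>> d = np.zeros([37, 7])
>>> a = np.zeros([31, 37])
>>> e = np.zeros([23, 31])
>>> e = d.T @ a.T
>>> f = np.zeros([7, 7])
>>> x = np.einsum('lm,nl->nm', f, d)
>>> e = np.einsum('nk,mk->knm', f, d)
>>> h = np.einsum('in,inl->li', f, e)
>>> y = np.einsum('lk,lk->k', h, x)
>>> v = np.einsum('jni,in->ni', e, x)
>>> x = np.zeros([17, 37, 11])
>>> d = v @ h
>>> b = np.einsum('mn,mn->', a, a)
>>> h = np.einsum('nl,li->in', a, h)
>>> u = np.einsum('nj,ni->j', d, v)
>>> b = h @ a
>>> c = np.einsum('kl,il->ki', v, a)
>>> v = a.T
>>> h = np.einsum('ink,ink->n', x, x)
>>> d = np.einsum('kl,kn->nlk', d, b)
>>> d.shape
(37, 7, 7)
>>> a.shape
(31, 37)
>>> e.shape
(7, 7, 37)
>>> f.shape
(7, 7)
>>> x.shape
(17, 37, 11)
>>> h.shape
(37,)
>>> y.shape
(7,)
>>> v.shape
(37, 31)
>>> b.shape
(7, 37)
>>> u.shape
(7,)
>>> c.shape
(7, 31)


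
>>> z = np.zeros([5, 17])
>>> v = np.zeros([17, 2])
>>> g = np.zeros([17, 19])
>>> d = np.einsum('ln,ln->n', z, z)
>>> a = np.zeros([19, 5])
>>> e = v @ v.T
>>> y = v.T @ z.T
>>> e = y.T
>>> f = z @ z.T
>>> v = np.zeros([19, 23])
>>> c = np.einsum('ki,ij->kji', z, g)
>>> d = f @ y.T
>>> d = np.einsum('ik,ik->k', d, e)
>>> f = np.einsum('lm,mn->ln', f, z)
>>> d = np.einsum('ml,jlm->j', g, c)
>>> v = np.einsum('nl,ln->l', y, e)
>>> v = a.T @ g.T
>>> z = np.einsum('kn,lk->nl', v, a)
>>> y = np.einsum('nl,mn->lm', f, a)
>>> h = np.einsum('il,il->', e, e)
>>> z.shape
(17, 19)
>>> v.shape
(5, 17)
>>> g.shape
(17, 19)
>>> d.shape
(5,)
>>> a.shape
(19, 5)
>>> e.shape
(5, 2)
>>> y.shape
(17, 19)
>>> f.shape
(5, 17)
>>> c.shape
(5, 19, 17)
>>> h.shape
()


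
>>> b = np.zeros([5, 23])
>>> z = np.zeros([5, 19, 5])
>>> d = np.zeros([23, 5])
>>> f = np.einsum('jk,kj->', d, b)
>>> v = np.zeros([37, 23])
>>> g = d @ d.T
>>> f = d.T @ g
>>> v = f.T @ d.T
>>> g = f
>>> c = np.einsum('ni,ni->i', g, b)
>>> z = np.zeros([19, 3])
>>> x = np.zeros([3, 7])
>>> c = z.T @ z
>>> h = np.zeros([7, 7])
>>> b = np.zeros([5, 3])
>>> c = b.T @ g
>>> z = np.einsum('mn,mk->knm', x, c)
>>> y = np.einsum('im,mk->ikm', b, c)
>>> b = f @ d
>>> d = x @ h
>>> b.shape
(5, 5)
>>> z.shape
(23, 7, 3)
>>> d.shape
(3, 7)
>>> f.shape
(5, 23)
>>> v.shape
(23, 23)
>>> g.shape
(5, 23)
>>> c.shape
(3, 23)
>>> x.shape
(3, 7)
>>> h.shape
(7, 7)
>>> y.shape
(5, 23, 3)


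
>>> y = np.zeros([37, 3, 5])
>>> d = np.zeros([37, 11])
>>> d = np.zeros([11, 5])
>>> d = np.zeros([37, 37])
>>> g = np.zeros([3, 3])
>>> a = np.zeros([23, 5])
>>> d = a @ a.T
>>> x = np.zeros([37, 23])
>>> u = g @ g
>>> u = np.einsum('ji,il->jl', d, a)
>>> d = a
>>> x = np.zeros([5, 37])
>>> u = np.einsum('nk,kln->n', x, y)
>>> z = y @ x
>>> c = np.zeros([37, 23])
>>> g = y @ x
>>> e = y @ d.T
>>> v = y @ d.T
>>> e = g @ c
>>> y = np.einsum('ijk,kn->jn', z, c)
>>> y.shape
(3, 23)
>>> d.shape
(23, 5)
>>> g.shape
(37, 3, 37)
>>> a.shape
(23, 5)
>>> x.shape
(5, 37)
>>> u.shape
(5,)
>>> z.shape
(37, 3, 37)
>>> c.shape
(37, 23)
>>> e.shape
(37, 3, 23)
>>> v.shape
(37, 3, 23)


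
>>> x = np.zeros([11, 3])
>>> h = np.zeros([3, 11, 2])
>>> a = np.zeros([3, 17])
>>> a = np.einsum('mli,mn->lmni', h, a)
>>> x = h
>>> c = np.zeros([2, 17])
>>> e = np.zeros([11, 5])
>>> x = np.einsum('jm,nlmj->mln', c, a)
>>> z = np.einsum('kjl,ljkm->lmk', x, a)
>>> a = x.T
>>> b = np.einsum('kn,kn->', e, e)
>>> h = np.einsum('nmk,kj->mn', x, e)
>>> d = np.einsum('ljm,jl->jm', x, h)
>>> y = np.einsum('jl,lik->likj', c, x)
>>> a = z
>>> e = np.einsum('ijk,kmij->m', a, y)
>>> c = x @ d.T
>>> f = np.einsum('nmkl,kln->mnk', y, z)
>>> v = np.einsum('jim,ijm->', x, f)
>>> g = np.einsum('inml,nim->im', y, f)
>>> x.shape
(17, 3, 11)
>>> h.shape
(3, 17)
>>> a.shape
(11, 2, 17)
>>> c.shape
(17, 3, 3)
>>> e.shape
(3,)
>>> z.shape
(11, 2, 17)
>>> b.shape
()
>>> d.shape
(3, 11)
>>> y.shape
(17, 3, 11, 2)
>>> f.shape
(3, 17, 11)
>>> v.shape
()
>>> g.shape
(17, 11)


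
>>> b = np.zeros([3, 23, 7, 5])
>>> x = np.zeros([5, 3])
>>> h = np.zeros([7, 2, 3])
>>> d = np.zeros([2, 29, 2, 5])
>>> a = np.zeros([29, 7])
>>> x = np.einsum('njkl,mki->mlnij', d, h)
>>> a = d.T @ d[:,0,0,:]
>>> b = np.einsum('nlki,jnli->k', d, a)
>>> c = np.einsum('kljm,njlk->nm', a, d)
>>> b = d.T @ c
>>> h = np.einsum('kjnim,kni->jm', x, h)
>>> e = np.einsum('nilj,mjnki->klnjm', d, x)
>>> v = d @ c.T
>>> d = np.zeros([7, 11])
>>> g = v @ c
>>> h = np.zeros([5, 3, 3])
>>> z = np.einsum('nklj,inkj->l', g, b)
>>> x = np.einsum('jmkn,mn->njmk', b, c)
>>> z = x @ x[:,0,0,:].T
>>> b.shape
(5, 2, 29, 5)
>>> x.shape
(5, 5, 2, 29)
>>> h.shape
(5, 3, 3)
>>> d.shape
(7, 11)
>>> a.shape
(5, 2, 29, 5)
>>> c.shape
(2, 5)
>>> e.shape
(3, 2, 2, 5, 7)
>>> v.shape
(2, 29, 2, 2)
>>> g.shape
(2, 29, 2, 5)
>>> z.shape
(5, 5, 2, 5)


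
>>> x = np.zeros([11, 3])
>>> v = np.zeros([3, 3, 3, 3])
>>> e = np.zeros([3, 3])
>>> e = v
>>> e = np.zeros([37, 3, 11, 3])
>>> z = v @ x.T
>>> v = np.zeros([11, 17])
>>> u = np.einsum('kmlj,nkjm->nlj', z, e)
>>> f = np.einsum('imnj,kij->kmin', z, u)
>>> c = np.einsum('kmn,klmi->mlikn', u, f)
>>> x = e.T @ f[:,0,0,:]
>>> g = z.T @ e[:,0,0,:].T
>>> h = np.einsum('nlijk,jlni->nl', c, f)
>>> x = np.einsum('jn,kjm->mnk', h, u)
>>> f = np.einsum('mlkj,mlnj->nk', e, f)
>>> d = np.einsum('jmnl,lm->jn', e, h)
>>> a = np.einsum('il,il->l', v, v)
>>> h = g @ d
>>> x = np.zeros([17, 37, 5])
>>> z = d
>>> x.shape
(17, 37, 5)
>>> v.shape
(11, 17)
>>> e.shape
(37, 3, 11, 3)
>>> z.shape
(37, 11)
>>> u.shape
(37, 3, 11)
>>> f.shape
(3, 11)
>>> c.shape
(3, 3, 3, 37, 11)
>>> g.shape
(11, 3, 3, 37)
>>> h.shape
(11, 3, 3, 11)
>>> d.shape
(37, 11)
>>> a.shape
(17,)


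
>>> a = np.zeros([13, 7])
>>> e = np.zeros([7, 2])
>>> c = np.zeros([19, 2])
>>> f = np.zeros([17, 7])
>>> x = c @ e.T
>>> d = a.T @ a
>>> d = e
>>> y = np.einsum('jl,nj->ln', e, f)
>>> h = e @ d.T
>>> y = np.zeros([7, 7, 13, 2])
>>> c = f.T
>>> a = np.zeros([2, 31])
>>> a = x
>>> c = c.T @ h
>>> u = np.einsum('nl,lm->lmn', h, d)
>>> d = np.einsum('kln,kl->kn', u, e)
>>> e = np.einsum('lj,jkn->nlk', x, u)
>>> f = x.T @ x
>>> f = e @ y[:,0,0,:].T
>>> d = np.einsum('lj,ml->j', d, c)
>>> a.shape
(19, 7)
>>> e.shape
(7, 19, 2)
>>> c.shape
(17, 7)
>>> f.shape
(7, 19, 7)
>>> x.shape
(19, 7)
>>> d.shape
(7,)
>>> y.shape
(7, 7, 13, 2)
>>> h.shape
(7, 7)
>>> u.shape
(7, 2, 7)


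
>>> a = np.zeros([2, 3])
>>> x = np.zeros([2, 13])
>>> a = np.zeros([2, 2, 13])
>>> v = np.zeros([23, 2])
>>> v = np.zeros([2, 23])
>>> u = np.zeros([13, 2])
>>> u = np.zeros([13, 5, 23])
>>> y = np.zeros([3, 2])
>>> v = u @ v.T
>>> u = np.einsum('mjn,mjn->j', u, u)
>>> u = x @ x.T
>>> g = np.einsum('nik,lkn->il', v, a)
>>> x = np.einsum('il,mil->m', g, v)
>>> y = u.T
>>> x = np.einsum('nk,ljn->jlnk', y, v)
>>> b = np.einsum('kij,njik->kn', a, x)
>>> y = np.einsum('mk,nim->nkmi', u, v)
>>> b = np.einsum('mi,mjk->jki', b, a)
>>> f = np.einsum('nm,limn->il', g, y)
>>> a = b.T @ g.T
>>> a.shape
(5, 13, 5)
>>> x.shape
(5, 13, 2, 2)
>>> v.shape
(13, 5, 2)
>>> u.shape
(2, 2)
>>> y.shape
(13, 2, 2, 5)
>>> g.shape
(5, 2)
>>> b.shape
(2, 13, 5)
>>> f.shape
(2, 13)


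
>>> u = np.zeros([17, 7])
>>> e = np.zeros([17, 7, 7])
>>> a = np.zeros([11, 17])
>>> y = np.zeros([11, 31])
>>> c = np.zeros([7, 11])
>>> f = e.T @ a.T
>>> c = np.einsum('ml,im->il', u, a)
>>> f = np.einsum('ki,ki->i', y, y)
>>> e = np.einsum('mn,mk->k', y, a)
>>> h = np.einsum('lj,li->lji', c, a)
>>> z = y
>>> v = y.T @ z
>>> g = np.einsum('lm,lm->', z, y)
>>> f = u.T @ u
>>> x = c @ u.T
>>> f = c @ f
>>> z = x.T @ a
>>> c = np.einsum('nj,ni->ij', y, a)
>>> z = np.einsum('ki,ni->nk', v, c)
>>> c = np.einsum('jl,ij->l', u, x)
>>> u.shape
(17, 7)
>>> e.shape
(17,)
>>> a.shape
(11, 17)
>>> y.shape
(11, 31)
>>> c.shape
(7,)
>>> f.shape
(11, 7)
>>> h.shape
(11, 7, 17)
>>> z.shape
(17, 31)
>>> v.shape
(31, 31)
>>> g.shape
()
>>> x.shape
(11, 17)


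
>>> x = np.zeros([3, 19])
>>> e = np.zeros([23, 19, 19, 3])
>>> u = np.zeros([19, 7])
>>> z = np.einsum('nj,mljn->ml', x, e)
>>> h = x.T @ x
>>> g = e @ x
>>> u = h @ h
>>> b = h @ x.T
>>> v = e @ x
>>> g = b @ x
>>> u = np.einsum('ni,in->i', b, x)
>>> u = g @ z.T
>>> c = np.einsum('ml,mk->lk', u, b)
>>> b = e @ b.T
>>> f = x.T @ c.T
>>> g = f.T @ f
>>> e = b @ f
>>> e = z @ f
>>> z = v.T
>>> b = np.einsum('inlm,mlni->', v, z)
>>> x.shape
(3, 19)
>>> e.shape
(23, 23)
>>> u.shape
(19, 23)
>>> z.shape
(19, 19, 19, 23)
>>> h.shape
(19, 19)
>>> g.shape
(23, 23)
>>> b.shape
()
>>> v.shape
(23, 19, 19, 19)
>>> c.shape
(23, 3)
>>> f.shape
(19, 23)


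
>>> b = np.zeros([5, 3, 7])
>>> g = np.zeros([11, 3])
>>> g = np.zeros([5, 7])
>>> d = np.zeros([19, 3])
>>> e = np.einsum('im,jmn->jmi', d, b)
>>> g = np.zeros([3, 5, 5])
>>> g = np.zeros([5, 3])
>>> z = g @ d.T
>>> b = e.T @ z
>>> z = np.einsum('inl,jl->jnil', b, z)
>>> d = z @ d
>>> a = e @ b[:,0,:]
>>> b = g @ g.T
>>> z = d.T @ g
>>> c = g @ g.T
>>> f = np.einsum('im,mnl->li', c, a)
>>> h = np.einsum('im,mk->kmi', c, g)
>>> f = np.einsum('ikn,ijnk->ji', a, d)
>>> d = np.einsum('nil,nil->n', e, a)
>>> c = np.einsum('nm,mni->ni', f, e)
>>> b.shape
(5, 5)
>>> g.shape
(5, 3)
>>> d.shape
(5,)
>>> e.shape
(5, 3, 19)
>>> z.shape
(3, 19, 3, 3)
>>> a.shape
(5, 3, 19)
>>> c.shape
(3, 19)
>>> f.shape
(3, 5)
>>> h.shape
(3, 5, 5)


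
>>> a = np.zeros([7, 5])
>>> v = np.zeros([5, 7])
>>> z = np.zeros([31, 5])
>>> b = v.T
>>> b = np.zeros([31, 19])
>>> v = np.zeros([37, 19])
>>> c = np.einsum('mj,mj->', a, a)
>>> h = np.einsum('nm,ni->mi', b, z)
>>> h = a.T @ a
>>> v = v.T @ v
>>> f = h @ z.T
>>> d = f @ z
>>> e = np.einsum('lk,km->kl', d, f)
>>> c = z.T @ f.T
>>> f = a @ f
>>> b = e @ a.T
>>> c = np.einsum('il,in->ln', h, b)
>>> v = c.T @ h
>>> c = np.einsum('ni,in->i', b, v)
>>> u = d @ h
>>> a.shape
(7, 5)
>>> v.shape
(7, 5)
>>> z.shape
(31, 5)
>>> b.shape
(5, 7)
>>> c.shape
(7,)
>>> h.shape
(5, 5)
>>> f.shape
(7, 31)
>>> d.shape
(5, 5)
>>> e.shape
(5, 5)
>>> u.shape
(5, 5)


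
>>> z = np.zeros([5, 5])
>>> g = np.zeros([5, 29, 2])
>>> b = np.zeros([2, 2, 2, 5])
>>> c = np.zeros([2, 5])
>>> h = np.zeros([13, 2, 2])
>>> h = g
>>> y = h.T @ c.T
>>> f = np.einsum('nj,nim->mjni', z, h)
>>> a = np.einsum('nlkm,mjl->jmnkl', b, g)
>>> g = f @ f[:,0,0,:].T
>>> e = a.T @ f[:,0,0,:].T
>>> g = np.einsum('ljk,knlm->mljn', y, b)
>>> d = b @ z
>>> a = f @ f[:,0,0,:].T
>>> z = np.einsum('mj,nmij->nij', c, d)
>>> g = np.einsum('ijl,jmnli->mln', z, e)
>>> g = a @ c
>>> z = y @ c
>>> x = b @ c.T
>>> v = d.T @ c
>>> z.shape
(2, 29, 5)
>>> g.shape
(2, 5, 5, 5)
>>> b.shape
(2, 2, 2, 5)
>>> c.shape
(2, 5)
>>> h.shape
(5, 29, 2)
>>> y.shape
(2, 29, 2)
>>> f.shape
(2, 5, 5, 29)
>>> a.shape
(2, 5, 5, 2)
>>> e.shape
(2, 2, 2, 5, 2)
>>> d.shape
(2, 2, 2, 5)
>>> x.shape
(2, 2, 2, 2)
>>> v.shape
(5, 2, 2, 5)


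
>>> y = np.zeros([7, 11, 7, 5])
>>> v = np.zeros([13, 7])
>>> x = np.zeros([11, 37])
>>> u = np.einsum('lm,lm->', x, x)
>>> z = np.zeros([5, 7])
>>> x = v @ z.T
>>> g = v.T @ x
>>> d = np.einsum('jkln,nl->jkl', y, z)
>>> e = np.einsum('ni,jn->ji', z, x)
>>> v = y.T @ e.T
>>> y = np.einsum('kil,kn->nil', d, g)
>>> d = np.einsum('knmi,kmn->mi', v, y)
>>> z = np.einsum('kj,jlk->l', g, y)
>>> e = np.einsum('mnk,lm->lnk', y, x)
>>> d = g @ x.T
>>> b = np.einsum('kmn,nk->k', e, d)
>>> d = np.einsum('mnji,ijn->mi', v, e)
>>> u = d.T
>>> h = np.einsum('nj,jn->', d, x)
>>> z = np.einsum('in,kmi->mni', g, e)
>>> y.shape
(5, 11, 7)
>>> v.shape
(5, 7, 11, 13)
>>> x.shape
(13, 5)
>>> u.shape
(13, 5)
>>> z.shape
(11, 5, 7)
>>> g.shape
(7, 5)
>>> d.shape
(5, 13)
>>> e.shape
(13, 11, 7)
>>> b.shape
(13,)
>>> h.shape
()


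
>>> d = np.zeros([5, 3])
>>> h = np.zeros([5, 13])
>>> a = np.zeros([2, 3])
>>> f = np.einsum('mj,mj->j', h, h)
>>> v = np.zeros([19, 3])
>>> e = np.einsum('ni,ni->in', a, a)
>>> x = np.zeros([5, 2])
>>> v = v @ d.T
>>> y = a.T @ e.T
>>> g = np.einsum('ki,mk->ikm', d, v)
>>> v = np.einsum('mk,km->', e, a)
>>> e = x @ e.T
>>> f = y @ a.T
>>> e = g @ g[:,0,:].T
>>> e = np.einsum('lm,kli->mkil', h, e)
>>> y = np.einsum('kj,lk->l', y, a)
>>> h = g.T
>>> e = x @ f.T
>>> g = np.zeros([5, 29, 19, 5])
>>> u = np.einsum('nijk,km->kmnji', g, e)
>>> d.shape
(5, 3)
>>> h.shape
(19, 5, 3)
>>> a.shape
(2, 3)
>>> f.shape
(3, 2)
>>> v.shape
()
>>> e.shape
(5, 3)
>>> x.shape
(5, 2)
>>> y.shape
(2,)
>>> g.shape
(5, 29, 19, 5)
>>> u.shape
(5, 3, 5, 19, 29)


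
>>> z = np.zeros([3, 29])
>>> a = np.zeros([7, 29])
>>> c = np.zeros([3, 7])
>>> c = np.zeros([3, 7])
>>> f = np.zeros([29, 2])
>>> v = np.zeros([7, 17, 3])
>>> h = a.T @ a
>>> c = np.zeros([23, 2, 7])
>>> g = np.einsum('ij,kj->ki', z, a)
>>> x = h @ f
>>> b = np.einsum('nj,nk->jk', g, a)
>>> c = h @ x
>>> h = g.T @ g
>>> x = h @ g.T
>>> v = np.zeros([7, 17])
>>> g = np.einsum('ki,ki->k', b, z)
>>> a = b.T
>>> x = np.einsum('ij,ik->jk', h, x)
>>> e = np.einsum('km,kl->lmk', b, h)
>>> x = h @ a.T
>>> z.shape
(3, 29)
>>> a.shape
(29, 3)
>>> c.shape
(29, 2)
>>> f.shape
(29, 2)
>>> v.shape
(7, 17)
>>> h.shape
(3, 3)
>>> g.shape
(3,)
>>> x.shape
(3, 29)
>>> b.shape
(3, 29)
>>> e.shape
(3, 29, 3)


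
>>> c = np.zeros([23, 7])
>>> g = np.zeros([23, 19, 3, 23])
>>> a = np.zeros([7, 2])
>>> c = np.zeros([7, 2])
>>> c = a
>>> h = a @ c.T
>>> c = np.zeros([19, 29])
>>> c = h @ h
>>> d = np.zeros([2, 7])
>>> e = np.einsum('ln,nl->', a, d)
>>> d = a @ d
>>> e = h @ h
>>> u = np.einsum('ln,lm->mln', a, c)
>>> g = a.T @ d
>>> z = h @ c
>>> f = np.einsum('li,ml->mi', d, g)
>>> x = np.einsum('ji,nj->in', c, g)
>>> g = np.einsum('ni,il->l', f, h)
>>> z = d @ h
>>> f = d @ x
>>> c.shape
(7, 7)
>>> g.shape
(7,)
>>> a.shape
(7, 2)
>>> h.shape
(7, 7)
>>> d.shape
(7, 7)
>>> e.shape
(7, 7)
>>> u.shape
(7, 7, 2)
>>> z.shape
(7, 7)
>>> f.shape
(7, 2)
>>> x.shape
(7, 2)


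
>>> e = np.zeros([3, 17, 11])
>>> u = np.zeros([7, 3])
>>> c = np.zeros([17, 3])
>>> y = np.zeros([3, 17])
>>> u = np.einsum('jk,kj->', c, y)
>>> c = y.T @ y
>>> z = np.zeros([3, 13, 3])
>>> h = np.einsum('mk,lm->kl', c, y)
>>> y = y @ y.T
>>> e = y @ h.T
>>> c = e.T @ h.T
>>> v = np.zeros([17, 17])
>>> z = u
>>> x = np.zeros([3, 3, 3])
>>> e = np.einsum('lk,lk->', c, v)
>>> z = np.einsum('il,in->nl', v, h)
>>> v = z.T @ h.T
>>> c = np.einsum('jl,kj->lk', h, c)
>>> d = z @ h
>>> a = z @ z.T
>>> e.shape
()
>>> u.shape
()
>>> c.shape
(3, 17)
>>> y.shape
(3, 3)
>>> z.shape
(3, 17)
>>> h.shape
(17, 3)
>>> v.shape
(17, 17)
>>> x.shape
(3, 3, 3)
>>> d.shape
(3, 3)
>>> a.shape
(3, 3)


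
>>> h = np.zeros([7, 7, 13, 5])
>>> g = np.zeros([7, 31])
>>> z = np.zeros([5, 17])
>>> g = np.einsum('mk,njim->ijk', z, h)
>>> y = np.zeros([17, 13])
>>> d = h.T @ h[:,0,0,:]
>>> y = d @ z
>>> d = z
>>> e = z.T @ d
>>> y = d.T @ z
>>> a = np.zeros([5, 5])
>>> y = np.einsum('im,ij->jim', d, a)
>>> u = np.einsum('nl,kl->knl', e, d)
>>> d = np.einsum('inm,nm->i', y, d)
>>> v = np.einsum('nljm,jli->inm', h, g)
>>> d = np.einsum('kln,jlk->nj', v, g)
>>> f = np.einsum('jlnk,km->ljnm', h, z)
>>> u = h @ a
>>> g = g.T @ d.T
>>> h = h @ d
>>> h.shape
(7, 7, 13, 13)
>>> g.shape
(17, 7, 5)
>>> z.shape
(5, 17)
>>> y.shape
(5, 5, 17)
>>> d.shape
(5, 13)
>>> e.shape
(17, 17)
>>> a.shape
(5, 5)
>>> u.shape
(7, 7, 13, 5)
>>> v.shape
(17, 7, 5)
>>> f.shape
(7, 7, 13, 17)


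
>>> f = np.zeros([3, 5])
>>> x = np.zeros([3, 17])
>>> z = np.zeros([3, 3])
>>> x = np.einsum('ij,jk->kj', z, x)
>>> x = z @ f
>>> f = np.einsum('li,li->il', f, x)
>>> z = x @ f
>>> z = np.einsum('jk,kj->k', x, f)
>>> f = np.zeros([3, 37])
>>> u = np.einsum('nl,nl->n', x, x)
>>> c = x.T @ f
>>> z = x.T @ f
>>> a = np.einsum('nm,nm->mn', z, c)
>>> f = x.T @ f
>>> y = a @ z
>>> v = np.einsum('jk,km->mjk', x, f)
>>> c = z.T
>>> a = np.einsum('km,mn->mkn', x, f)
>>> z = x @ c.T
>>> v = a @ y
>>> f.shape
(5, 37)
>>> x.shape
(3, 5)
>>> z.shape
(3, 37)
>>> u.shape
(3,)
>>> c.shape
(37, 5)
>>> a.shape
(5, 3, 37)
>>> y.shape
(37, 37)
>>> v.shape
(5, 3, 37)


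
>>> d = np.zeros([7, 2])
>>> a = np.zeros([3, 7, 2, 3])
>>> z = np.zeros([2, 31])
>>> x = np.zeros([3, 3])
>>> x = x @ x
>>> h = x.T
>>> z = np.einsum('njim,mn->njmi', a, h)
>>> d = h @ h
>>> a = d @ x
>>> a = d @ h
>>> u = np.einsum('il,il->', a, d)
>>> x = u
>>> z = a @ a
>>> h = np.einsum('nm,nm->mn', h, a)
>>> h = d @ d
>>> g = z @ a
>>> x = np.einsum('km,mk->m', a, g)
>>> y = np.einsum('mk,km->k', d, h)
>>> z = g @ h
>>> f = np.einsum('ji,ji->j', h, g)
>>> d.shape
(3, 3)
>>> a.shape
(3, 3)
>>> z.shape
(3, 3)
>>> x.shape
(3,)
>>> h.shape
(3, 3)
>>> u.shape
()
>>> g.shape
(3, 3)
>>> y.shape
(3,)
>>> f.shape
(3,)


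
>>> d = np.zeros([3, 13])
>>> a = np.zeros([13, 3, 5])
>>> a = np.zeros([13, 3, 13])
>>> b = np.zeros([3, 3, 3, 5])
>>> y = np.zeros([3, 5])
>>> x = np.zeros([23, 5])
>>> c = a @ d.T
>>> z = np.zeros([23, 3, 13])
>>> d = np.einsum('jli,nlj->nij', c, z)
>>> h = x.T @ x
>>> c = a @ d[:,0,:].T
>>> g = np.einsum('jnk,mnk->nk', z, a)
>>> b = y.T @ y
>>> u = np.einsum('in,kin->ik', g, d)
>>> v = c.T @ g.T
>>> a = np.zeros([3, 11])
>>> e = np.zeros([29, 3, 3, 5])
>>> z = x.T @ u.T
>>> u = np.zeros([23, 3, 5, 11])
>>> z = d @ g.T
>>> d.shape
(23, 3, 13)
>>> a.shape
(3, 11)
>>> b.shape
(5, 5)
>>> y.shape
(3, 5)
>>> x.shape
(23, 5)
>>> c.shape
(13, 3, 23)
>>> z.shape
(23, 3, 3)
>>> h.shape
(5, 5)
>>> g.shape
(3, 13)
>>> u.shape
(23, 3, 5, 11)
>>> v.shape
(23, 3, 3)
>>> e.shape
(29, 3, 3, 5)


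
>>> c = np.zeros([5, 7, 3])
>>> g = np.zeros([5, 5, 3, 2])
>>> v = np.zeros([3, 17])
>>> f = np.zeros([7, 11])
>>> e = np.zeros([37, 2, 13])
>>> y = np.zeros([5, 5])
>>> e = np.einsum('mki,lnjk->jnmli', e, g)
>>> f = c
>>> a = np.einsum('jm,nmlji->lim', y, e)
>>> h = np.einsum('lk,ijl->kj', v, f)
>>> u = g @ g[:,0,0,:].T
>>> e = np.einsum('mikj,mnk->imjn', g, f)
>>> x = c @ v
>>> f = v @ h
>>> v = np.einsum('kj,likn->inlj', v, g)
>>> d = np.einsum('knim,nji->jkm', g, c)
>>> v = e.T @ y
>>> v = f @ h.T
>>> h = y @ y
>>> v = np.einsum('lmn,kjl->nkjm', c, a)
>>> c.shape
(5, 7, 3)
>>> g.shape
(5, 5, 3, 2)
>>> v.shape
(3, 37, 13, 7)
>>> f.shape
(3, 7)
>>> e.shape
(5, 5, 2, 7)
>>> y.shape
(5, 5)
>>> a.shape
(37, 13, 5)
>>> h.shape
(5, 5)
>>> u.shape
(5, 5, 3, 5)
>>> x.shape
(5, 7, 17)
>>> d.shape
(7, 5, 2)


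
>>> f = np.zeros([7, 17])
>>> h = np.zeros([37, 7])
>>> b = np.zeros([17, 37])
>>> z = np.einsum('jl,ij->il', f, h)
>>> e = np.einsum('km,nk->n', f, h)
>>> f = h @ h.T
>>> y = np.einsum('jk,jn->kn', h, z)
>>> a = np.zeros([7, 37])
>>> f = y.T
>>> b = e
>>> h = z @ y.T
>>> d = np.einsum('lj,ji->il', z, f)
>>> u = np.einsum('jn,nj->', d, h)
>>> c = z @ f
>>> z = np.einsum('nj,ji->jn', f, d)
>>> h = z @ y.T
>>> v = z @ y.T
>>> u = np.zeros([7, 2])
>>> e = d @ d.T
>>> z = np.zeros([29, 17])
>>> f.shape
(17, 7)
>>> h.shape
(7, 7)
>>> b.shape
(37,)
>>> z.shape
(29, 17)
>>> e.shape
(7, 7)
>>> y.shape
(7, 17)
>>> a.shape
(7, 37)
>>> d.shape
(7, 37)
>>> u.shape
(7, 2)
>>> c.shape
(37, 7)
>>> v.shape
(7, 7)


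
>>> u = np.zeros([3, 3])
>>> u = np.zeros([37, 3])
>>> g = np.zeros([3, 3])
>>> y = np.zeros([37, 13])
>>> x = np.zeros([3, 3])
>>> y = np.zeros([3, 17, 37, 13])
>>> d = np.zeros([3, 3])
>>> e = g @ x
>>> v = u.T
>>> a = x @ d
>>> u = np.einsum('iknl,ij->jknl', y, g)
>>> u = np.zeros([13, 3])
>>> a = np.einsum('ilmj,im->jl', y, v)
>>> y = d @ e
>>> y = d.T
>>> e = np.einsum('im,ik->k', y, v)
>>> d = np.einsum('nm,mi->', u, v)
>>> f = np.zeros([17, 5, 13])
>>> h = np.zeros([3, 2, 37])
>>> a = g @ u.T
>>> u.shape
(13, 3)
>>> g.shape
(3, 3)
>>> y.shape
(3, 3)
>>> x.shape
(3, 3)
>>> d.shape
()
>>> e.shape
(37,)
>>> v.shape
(3, 37)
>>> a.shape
(3, 13)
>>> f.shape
(17, 5, 13)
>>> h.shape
(3, 2, 37)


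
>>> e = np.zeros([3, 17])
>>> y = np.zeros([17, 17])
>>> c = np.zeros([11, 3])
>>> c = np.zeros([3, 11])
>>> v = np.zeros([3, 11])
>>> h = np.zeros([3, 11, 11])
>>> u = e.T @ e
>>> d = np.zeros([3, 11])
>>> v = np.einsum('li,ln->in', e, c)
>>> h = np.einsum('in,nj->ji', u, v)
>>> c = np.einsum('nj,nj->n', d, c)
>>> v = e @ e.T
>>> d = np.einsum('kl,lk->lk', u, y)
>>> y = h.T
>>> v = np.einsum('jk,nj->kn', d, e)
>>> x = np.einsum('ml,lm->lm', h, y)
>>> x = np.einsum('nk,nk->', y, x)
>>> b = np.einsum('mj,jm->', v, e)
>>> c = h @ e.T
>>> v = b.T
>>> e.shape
(3, 17)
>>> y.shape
(17, 11)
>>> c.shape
(11, 3)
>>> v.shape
()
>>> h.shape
(11, 17)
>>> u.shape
(17, 17)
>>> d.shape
(17, 17)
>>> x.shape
()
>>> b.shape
()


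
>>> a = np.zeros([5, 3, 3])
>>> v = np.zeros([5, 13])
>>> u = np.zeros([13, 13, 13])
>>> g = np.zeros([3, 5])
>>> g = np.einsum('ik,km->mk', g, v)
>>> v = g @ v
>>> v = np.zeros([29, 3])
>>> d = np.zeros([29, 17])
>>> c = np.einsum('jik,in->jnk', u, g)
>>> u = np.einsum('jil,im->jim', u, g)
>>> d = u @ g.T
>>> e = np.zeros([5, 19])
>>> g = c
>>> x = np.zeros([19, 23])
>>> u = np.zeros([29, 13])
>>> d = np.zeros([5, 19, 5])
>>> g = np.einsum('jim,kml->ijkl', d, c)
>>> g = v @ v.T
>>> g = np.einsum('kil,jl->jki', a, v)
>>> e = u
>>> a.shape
(5, 3, 3)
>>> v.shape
(29, 3)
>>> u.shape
(29, 13)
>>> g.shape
(29, 5, 3)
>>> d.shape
(5, 19, 5)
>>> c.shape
(13, 5, 13)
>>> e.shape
(29, 13)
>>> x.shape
(19, 23)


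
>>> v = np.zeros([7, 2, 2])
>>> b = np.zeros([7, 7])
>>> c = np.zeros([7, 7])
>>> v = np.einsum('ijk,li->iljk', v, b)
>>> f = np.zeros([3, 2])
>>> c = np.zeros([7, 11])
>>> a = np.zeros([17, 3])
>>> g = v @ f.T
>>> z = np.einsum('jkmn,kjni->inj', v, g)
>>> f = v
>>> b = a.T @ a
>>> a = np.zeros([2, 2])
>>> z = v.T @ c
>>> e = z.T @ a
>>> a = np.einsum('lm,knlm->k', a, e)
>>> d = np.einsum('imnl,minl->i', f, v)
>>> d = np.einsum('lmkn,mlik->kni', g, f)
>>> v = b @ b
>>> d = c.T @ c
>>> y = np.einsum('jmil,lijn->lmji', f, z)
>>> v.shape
(3, 3)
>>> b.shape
(3, 3)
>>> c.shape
(7, 11)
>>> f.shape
(7, 7, 2, 2)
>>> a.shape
(11,)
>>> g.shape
(7, 7, 2, 3)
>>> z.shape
(2, 2, 7, 11)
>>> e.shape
(11, 7, 2, 2)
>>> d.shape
(11, 11)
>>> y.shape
(2, 7, 7, 2)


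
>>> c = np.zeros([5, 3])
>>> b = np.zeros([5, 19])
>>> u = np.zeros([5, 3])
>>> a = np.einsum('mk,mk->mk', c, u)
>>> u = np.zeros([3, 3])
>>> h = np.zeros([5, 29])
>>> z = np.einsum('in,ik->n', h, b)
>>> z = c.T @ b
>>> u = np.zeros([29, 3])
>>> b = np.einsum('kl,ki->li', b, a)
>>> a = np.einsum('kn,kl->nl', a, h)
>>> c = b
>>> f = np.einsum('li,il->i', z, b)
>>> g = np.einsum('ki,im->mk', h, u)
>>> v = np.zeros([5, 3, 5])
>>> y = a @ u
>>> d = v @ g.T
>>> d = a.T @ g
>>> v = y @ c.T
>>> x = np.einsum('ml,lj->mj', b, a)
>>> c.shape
(19, 3)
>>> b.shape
(19, 3)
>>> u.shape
(29, 3)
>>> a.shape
(3, 29)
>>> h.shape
(5, 29)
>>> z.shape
(3, 19)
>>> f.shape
(19,)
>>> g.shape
(3, 5)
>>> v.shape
(3, 19)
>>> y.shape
(3, 3)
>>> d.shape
(29, 5)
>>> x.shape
(19, 29)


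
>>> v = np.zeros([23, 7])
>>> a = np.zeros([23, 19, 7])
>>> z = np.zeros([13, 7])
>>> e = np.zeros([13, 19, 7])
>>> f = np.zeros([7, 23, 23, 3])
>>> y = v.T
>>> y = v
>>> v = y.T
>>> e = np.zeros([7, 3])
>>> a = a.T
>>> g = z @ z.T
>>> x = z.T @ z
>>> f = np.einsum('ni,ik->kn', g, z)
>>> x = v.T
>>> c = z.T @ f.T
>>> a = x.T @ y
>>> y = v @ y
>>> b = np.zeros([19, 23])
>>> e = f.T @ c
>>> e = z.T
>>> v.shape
(7, 23)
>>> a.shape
(7, 7)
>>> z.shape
(13, 7)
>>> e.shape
(7, 13)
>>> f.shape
(7, 13)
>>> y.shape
(7, 7)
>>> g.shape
(13, 13)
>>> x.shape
(23, 7)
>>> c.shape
(7, 7)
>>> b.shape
(19, 23)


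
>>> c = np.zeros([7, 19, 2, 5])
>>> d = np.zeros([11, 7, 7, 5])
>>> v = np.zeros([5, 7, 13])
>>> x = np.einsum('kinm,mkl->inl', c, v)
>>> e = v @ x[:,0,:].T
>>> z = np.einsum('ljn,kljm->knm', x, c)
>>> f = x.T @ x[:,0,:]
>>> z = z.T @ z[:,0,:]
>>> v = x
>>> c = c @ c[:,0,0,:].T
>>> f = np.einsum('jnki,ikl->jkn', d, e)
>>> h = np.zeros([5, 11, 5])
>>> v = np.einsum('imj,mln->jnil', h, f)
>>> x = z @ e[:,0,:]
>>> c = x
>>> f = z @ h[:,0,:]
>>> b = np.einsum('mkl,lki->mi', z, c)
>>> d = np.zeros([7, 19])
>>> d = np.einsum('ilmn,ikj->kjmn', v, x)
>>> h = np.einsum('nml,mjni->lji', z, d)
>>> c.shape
(5, 13, 19)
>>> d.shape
(13, 19, 5, 7)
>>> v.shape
(5, 7, 5, 7)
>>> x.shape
(5, 13, 19)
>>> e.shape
(5, 7, 19)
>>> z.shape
(5, 13, 5)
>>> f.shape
(5, 13, 5)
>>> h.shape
(5, 19, 7)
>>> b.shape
(5, 19)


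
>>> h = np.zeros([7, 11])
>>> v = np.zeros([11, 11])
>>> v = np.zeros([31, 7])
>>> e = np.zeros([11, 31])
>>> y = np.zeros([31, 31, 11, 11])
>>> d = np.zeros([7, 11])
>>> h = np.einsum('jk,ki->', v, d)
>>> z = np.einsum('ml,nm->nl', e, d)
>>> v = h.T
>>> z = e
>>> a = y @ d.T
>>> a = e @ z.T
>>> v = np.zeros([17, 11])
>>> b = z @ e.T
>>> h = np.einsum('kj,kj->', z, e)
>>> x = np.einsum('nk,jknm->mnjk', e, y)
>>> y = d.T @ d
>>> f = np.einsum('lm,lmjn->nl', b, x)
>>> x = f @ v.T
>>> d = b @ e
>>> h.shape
()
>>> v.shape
(17, 11)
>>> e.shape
(11, 31)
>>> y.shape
(11, 11)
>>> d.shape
(11, 31)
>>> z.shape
(11, 31)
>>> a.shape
(11, 11)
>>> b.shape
(11, 11)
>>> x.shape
(31, 17)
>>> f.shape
(31, 11)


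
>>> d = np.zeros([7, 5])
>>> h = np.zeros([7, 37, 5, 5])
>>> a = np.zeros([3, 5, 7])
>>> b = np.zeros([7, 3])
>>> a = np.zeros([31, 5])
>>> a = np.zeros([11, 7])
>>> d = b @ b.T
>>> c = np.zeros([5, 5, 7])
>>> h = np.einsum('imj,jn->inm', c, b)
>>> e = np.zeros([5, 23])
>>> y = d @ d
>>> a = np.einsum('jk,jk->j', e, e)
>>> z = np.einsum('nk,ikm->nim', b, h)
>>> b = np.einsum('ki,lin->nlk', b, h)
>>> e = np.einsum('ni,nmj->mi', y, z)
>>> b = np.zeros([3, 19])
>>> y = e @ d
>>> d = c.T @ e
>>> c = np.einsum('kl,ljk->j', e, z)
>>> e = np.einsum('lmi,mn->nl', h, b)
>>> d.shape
(7, 5, 7)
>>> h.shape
(5, 3, 5)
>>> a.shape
(5,)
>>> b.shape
(3, 19)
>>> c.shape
(5,)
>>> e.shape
(19, 5)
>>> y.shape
(5, 7)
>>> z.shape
(7, 5, 5)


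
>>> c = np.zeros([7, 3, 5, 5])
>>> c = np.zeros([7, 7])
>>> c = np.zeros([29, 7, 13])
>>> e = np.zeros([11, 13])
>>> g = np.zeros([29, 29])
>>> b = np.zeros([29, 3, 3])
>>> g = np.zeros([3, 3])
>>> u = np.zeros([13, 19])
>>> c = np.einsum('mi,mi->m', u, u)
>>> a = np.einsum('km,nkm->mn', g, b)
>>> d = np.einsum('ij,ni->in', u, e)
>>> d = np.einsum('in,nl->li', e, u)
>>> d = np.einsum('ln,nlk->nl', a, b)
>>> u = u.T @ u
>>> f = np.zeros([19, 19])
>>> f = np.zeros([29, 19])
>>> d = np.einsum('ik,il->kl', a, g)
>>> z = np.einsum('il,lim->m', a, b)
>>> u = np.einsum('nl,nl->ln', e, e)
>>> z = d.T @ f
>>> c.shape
(13,)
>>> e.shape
(11, 13)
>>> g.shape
(3, 3)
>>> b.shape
(29, 3, 3)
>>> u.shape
(13, 11)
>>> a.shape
(3, 29)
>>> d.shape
(29, 3)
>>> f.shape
(29, 19)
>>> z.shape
(3, 19)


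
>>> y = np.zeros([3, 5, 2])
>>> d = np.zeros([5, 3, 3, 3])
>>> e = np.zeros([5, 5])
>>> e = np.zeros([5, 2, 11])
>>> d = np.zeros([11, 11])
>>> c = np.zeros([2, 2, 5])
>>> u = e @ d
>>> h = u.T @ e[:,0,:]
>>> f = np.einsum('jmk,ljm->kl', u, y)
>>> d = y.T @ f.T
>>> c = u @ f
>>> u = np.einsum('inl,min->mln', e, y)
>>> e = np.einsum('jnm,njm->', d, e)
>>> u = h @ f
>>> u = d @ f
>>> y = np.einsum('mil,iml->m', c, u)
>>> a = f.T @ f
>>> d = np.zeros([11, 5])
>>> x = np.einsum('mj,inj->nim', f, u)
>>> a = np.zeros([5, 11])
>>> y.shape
(5,)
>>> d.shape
(11, 5)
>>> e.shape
()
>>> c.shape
(5, 2, 3)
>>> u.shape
(2, 5, 3)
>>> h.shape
(11, 2, 11)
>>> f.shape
(11, 3)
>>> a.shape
(5, 11)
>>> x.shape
(5, 2, 11)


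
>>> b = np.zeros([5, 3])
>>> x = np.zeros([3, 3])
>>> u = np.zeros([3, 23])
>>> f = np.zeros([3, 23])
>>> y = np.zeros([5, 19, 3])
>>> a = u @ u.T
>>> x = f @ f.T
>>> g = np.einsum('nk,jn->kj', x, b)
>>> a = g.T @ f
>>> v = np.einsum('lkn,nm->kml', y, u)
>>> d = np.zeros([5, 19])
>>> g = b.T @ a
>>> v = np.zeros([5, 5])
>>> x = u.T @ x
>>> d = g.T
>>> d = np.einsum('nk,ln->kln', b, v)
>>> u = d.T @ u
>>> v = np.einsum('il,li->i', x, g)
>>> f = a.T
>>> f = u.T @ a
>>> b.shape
(5, 3)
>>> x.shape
(23, 3)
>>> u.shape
(5, 5, 23)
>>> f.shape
(23, 5, 23)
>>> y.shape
(5, 19, 3)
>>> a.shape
(5, 23)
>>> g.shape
(3, 23)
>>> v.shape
(23,)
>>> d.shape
(3, 5, 5)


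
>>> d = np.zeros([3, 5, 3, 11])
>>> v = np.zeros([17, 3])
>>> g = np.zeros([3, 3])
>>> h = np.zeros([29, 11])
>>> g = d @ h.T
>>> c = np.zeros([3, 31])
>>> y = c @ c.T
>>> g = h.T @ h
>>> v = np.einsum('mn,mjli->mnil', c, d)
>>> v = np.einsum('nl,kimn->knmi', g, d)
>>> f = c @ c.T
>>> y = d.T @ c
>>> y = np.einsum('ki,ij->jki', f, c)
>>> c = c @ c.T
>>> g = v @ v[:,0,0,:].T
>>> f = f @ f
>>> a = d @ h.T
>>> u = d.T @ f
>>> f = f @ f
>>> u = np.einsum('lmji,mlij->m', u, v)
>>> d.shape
(3, 5, 3, 11)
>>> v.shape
(3, 11, 3, 5)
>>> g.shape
(3, 11, 3, 3)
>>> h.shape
(29, 11)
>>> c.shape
(3, 3)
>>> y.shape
(31, 3, 3)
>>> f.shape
(3, 3)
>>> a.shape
(3, 5, 3, 29)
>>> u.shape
(3,)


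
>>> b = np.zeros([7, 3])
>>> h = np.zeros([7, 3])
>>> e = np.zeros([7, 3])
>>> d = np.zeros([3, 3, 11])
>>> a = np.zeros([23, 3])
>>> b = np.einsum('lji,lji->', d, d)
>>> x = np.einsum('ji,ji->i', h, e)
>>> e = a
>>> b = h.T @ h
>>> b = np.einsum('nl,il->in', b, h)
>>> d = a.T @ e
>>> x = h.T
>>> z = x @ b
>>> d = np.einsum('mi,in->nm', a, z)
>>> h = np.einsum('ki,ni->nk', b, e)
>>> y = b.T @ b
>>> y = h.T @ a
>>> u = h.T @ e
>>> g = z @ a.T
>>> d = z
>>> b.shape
(7, 3)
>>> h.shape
(23, 7)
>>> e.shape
(23, 3)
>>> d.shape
(3, 3)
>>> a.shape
(23, 3)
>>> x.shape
(3, 7)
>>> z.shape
(3, 3)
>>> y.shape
(7, 3)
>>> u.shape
(7, 3)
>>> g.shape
(3, 23)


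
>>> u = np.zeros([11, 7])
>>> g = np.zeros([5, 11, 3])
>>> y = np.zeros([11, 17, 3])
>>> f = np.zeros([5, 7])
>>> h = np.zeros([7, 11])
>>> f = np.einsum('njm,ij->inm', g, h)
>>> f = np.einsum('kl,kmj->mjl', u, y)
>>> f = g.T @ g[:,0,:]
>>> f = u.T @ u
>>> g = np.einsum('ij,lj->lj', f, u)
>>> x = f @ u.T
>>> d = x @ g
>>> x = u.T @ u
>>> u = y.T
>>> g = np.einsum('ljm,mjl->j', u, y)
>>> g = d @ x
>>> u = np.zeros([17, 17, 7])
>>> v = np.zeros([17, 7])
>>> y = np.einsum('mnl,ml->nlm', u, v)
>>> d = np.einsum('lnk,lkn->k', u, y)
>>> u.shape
(17, 17, 7)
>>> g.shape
(7, 7)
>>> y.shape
(17, 7, 17)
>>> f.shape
(7, 7)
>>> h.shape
(7, 11)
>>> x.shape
(7, 7)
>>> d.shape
(7,)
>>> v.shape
(17, 7)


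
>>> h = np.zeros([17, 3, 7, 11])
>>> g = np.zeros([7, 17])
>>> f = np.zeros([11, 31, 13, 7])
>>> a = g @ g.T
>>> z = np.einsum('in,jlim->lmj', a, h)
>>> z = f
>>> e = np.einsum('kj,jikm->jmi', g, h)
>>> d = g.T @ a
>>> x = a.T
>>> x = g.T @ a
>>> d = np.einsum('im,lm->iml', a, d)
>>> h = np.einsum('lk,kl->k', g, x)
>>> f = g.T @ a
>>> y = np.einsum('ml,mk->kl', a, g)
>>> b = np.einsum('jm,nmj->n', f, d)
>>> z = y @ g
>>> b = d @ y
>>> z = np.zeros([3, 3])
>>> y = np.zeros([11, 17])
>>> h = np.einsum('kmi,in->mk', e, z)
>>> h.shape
(11, 17)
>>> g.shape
(7, 17)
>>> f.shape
(17, 7)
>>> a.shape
(7, 7)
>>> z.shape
(3, 3)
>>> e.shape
(17, 11, 3)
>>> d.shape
(7, 7, 17)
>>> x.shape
(17, 7)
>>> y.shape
(11, 17)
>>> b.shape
(7, 7, 7)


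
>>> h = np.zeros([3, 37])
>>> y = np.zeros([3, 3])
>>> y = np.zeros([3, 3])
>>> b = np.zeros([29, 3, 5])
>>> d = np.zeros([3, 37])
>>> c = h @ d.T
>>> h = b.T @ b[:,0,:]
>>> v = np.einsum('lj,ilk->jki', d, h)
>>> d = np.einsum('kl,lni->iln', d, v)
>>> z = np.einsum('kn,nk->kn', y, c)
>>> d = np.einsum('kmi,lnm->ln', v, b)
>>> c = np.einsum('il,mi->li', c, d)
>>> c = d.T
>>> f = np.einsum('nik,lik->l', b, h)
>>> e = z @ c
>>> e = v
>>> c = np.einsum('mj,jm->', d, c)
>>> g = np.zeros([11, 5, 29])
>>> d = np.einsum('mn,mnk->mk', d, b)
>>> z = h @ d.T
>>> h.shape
(5, 3, 5)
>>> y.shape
(3, 3)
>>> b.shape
(29, 3, 5)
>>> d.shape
(29, 5)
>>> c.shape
()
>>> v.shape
(37, 5, 5)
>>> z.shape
(5, 3, 29)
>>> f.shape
(5,)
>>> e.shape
(37, 5, 5)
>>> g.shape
(11, 5, 29)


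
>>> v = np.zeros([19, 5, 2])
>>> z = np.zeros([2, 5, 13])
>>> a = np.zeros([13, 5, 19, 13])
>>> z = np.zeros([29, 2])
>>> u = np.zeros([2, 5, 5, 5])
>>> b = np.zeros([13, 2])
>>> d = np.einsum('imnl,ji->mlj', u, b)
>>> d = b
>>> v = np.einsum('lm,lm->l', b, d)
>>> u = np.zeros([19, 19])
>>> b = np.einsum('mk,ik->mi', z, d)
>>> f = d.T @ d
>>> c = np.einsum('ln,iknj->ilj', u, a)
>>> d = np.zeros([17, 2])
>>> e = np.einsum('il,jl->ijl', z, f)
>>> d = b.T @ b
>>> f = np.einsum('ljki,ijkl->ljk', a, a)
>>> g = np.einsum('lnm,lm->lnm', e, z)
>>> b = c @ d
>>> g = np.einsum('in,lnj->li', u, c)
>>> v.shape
(13,)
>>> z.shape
(29, 2)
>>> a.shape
(13, 5, 19, 13)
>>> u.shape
(19, 19)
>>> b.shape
(13, 19, 13)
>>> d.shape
(13, 13)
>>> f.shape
(13, 5, 19)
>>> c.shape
(13, 19, 13)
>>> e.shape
(29, 2, 2)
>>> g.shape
(13, 19)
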